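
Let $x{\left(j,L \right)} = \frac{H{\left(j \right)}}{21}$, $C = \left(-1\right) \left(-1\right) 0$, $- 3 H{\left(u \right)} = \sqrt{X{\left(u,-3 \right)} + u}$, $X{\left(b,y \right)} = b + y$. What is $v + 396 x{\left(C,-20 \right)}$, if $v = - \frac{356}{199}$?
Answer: $- \frac{356}{199} - \frac{44 i \sqrt{3}}{7} \approx -1.7889 - 10.887 i$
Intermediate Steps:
$v = - \frac{356}{199}$ ($v = \left(-356\right) \frac{1}{199} = - \frac{356}{199} \approx -1.7889$)
$H{\left(u \right)} = - \frac{\sqrt{-3 + 2 u}}{3}$ ($H{\left(u \right)} = - \frac{\sqrt{\left(u - 3\right) + u}}{3} = - \frac{\sqrt{\left(-3 + u\right) + u}}{3} = - \frac{\sqrt{-3 + 2 u}}{3}$)
$C = 0$ ($C = 1 \cdot 0 = 0$)
$x{\left(j,L \right)} = - \frac{\sqrt{-3 + 2 j}}{63}$ ($x{\left(j,L \right)} = \frac{\left(- \frac{1}{3}\right) \sqrt{-3 + 2 j}}{21} = - \frac{\sqrt{-3 + 2 j}}{3} \cdot \frac{1}{21} = - \frac{\sqrt{-3 + 2 j}}{63}$)
$v + 396 x{\left(C,-20 \right)} = - \frac{356}{199} + 396 \left(- \frac{\sqrt{-3 + 2 \cdot 0}}{63}\right) = - \frac{356}{199} + 396 \left(- \frac{\sqrt{-3 + 0}}{63}\right) = - \frac{356}{199} + 396 \left(- \frac{\sqrt{-3}}{63}\right) = - \frac{356}{199} + 396 \left(- \frac{i \sqrt{3}}{63}\right) = - \frac{356}{199} - \frac{44 i \sqrt{3}}{7}$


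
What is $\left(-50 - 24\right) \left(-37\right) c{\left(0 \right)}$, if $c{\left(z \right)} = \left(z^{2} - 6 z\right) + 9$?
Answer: $24642$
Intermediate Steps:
$c{\left(z \right)} = 9 + z^{2} - 6 z$
$\left(-50 - 24\right) \left(-37\right) c{\left(0 \right)} = \left(-50 - 24\right) \left(-37\right) \left(9 + 0^{2} - 0\right) = \left(-74\right) \left(-37\right) \left(9 + 0 + 0\right) = 2738 \cdot 9 = 24642$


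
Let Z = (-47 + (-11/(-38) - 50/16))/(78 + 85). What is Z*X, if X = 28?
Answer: -53025/6194 ≈ -8.5607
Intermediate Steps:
Z = -7575/24776 (Z = (-47 + (-11*(-1/38) - 50*1/16))/163 = (-47 + (11/38 - 25/8))*(1/163) = (-47 - 431/152)*(1/163) = -7575/152*1/163 = -7575/24776 ≈ -0.30574)
Z*X = -7575/24776*28 = -53025/6194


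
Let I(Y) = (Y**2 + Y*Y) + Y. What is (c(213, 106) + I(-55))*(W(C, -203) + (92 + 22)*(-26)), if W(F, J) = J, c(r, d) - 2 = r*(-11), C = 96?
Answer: -11572218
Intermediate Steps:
c(r, d) = 2 - 11*r (c(r, d) = 2 + r*(-11) = 2 - 11*r)
I(Y) = Y + 2*Y**2 (I(Y) = (Y**2 + Y**2) + Y = 2*Y**2 + Y = Y + 2*Y**2)
(c(213, 106) + I(-55))*(W(C, -203) + (92 + 22)*(-26)) = ((2 - 11*213) - 55*(1 + 2*(-55)))*(-203 + (92 + 22)*(-26)) = ((2 - 2343) - 55*(1 - 110))*(-203 + 114*(-26)) = (-2341 - 55*(-109))*(-203 - 2964) = (-2341 + 5995)*(-3167) = 3654*(-3167) = -11572218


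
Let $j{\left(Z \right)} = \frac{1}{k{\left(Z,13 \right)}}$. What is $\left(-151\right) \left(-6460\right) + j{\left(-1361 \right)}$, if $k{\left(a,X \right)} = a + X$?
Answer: $\frac{1314920079}{1348} \approx 9.7546 \cdot 10^{5}$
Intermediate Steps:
$k{\left(a,X \right)} = X + a$
$j{\left(Z \right)} = \frac{1}{13 + Z}$
$\left(-151\right) \left(-6460\right) + j{\left(-1361 \right)} = \left(-151\right) \left(-6460\right) + \frac{1}{13 - 1361} = 975460 + \frac{1}{-1348} = 975460 - \frac{1}{1348} = \frac{1314920079}{1348}$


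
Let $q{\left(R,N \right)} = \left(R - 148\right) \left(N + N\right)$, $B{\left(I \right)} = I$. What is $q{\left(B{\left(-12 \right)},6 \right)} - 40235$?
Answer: $-42155$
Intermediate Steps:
$q{\left(R,N \right)} = 2 N \left(-148 + R\right)$ ($q{\left(R,N \right)} = \left(-148 + R\right) 2 N = 2 N \left(-148 + R\right)$)
$q{\left(B{\left(-12 \right)},6 \right)} - 40235 = 2 \cdot 6 \left(-148 - 12\right) - 40235 = 2 \cdot 6 \left(-160\right) - 40235 = -1920 - 40235 = -42155$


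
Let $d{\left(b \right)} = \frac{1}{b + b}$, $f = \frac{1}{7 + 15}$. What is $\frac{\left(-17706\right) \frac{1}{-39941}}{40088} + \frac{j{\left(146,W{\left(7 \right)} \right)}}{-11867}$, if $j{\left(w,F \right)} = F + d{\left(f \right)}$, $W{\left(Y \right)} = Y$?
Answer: $- \frac{14305334721}{9500452053268} \approx -0.0015058$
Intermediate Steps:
$f = \frac{1}{22} \approx 0.045455$
$d{\left(b \right)} = \frac{1}{2 b}$
$j{\left(w,F \right)} = 11 + F$ ($j{\left(w,F \right)} = F + \frac{\frac{1}{\frac{1}{22}}}{2} = F + \frac{1}{2} \cdot 22 = F + 11 = 11 + F$)
$\frac{\left(-17706\right) \frac{1}{-39941}}{40088} + \frac{j{\left(146,W{\left(7 \right)} \right)}}{-11867} = \frac{\left(-17706\right) \frac{1}{-39941}}{40088} + \frac{11 + 7}{-11867} = \left(-17706\right) \left(- \frac{1}{39941}\right) \frac{1}{40088} + 18 \left(- \frac{1}{11867}\right) = \frac{17706}{39941} \cdot \frac{1}{40088} - \frac{18}{11867} = \frac{8853}{800577404} - \frac{18}{11867} = - \frac{14305334721}{9500452053268}$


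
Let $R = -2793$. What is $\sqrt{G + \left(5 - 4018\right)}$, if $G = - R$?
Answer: $2 i \sqrt{305} \approx 34.928 i$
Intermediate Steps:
$G = 2793$ ($G = \left(-1\right) \left(-2793\right) = 2793$)
$\sqrt{G + \left(5 - 4018\right)} = \sqrt{2793 + \left(5 - 4018\right)} = \sqrt{2793 - 4013} = \sqrt{-1220} = 2 i \sqrt{305}$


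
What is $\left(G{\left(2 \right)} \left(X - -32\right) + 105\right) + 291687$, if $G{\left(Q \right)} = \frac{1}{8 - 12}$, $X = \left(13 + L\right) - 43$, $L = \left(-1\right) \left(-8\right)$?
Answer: $\frac{583579}{2} \approx 2.9179 \cdot 10^{5}$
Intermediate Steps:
$L = 8$
$X = -22$ ($X = \left(13 + 8\right) - 43 = 21 - 43 = -22$)
$G{\left(Q \right)} = - \frac{1}{4}$ ($G{\left(Q \right)} = \frac{1}{-4} = - \frac{1}{4}$)
$\left(G{\left(2 \right)} \left(X - -32\right) + 105\right) + 291687 = \left(- \frac{-22 - -32}{4} + 105\right) + 291687 = \left(- \frac{-22 + 32}{4} + 105\right) + 291687 = \left(\left(- \frac{1}{4}\right) 10 + 105\right) + 291687 = \left(- \frac{5}{2} + 105\right) + 291687 = \frac{205}{2} + 291687 = \frac{583579}{2}$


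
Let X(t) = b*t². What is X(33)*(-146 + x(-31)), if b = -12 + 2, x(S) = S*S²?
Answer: 326013930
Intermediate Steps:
x(S) = S³
b = -10
X(t) = -10*t²
X(33)*(-146 + x(-31)) = (-10*33²)*(-146 + (-31)³) = (-10*1089)*(-146 - 29791) = -10890*(-29937) = 326013930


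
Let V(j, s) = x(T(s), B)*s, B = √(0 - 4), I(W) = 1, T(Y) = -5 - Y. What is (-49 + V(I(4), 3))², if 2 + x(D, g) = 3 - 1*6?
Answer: 4096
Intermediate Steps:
B = 2*I (B = √(-4) = 2*I ≈ 2.0*I)
x(D, g) = -5 (x(D, g) = -2 + (3 - 1*6) = -2 + (3 - 6) = -2 - 3 = -5)
V(j, s) = -5*s
(-49 + V(I(4), 3))² = (-49 - 5*3)² = (-49 - 15)² = (-64)² = 4096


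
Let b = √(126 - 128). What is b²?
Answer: -2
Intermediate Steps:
b = I*√2 (b = √(-2) = I*√2 ≈ 1.4142*I)
b² = (I*√2)² = -2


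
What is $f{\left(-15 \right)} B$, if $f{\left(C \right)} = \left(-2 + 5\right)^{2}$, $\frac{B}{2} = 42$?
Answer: $756$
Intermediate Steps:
$B = 84$ ($B = 2 \cdot 42 = 84$)
$f{\left(C \right)} = 9$ ($f{\left(C \right)} = 3^{2} = 9$)
$f{\left(-15 \right)} B = 9 \cdot 84 = 756$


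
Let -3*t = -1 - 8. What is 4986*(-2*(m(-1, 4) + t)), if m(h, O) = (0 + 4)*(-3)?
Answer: 89748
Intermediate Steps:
t = 3 (t = -(-1 - 8)/3 = -1/3*(-9) = 3)
m(h, O) = -12 (m(h, O) = 4*(-3) = -12)
4986*(-2*(m(-1, 4) + t)) = 4986*(-2*(-12 + 3)) = 4986*(-2*(-9)) = 4986*18 = 89748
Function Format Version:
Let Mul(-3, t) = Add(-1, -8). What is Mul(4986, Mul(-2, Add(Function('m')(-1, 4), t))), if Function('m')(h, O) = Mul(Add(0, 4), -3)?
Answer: 89748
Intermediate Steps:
t = 3 (t = Mul(Rational(-1, 3), Add(-1, -8)) = Mul(Rational(-1, 3), -9) = 3)
Function('m')(h, O) = -12 (Function('m')(h, O) = Mul(4, -3) = -12)
Mul(4986, Mul(-2, Add(Function('m')(-1, 4), t))) = Mul(4986, Mul(-2, Add(-12, 3))) = Mul(4986, Mul(-2, -9)) = Mul(4986, 18) = 89748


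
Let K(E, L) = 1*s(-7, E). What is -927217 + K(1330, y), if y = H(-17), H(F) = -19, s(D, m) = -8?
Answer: -927225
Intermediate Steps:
y = -19
K(E, L) = -8 (K(E, L) = 1*(-8) = -8)
-927217 + K(1330, y) = -927217 - 8 = -927225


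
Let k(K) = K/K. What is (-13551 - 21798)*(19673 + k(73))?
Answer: -695456226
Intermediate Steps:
k(K) = 1
(-13551 - 21798)*(19673 + k(73)) = (-13551 - 21798)*(19673 + 1) = -35349*19674 = -695456226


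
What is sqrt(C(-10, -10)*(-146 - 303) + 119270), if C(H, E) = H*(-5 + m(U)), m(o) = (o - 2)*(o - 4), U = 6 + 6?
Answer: 302*sqrt(5) ≈ 675.29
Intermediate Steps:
U = 12
m(o) = (-4 + o)*(-2 + o) (m(o) = (-2 + o)*(-4 + o) = (-4 + o)*(-2 + o))
C(H, E) = 75*H (C(H, E) = H*(-5 + (8 + 12**2 - 6*12)) = H*(-5 + (8 + 144 - 72)) = H*(-5 + 80) = H*75 = 75*H)
sqrt(C(-10, -10)*(-146 - 303) + 119270) = sqrt((75*(-10))*(-146 - 303) + 119270) = sqrt(-750*(-449) + 119270) = sqrt(336750 + 119270) = sqrt(456020) = 302*sqrt(5)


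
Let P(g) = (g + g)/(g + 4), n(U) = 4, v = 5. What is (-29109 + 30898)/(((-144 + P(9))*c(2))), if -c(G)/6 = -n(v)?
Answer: -23257/44496 ≈ -0.52268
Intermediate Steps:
P(g) = 2*g/(4 + g) (P(g) = (2*g)/(4 + g) = 2*g/(4 + g))
c(G) = 24 (c(G) = -(-6)*4 = -6*(-4) = 24)
(-29109 + 30898)/(((-144 + P(9))*c(2))) = (-29109 + 30898)/(((-144 + 2*9/(4 + 9))*24)) = 1789/(((-144 + 2*9/13)*24)) = 1789/(((-144 + 2*9*(1/13))*24)) = 1789/(((-144 + 18/13)*24)) = 1789/((-1854/13*24)) = 1789/(-44496/13) = 1789*(-13/44496) = -23257/44496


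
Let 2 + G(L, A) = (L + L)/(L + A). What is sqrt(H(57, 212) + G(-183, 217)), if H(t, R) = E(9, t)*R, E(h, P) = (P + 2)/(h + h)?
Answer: sqrt(1774205)/51 ≈ 26.117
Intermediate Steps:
G(L, A) = -2 + 2*L/(A + L) (G(L, A) = -2 + (L + L)/(L + A) = -2 + (2*L)/(A + L) = -2 + 2*L/(A + L))
E(h, P) = (2 + P)/(2*h) (E(h, P) = (2 + P)/((2*h)) = (2 + P)*(1/(2*h)) = (2 + P)/(2*h))
H(t, R) = R*(1/9 + t/18) (H(t, R) = ((1/2)*(2 + t)/9)*R = ((1/2)*(1/9)*(2 + t))*R = (1/9 + t/18)*R = R*(1/9 + t/18))
sqrt(H(57, 212) + G(-183, 217)) = sqrt((1/18)*212*(2 + 57) - 2*217/(217 - 183)) = sqrt((1/18)*212*59 - 2*217/34) = sqrt(6254/9 - 2*217*1/34) = sqrt(6254/9 - 217/17) = sqrt(104365/153) = sqrt(1774205)/51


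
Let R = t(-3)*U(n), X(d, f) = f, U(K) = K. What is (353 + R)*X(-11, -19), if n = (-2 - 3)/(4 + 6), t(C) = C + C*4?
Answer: -13699/2 ≈ -6849.5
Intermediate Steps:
t(C) = 5*C (t(C) = C + 4*C = 5*C)
n = -½ (n = -5/10 = -5*⅒ = -½ ≈ -0.50000)
R = 15/2 (R = (5*(-3))*(-½) = -15*(-½) = 15/2 ≈ 7.5000)
(353 + R)*X(-11, -19) = (353 + 15/2)*(-19) = (721/2)*(-19) = -13699/2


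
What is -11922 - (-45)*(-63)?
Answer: -14757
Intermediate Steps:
-11922 - (-45)*(-63) = -11922 - 1*2835 = -11922 - 2835 = -14757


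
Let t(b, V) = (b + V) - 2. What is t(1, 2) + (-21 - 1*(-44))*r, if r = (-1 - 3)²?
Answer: 369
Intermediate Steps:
t(b, V) = -2 + V + b (t(b, V) = (V + b) - 2 = -2 + V + b)
r = 16 (r = (-4)² = 16)
t(1, 2) + (-21 - 1*(-44))*r = (-2 + 2 + 1) + (-21 - 1*(-44))*16 = 1 + (-21 + 44)*16 = 1 + 23*16 = 1 + 368 = 369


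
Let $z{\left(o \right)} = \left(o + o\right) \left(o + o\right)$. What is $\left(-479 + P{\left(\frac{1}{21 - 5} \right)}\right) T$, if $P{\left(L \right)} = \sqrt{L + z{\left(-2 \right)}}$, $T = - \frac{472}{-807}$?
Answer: $- \frac{226088}{807} + \frac{118 \sqrt{257}}{807} \approx -277.81$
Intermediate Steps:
$z{\left(o \right)} = 4 o^{2}$ ($z{\left(o \right)} = 2 o 2 o = 4 o^{2}$)
$T = \frac{472}{807}$ ($T = \left(-472\right) \left(- \frac{1}{807}\right) = \frac{472}{807} \approx 0.58488$)
$P{\left(L \right)} = \sqrt{16 + L}$ ($P{\left(L \right)} = \sqrt{L + 4 \left(-2\right)^{2}} = \sqrt{L + 4 \cdot 4} = \sqrt{L + 16} = \sqrt{16 + L}$)
$\left(-479 + P{\left(\frac{1}{21 - 5} \right)}\right) T = \left(-479 + \sqrt{16 + \frac{1}{21 - 5}}\right) \frac{472}{807} = \left(-479 + \sqrt{16 + \frac{1}{16}}\right) \frac{472}{807} = \left(-479 + \sqrt{\frac{257}{16}}\right) \frac{472}{807} = \left(-479 + \frac{\sqrt{257}}{4}\right) \frac{472}{807} = - \frac{226088}{807} + \frac{118 \sqrt{257}}{807}$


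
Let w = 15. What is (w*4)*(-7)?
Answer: -420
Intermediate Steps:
(w*4)*(-7) = (15*4)*(-7) = 60*(-7) = -420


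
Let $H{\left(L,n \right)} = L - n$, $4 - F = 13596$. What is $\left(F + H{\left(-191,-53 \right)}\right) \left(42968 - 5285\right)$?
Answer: $-517387590$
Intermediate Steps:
$F = -13592$ ($F = 4 - 13596 = -13592$)
$\left(F + H{\left(-191,-53 \right)}\right) \left(42968 - 5285\right) = \left(-13592 - 138\right) \left(42968 - 5285\right) = \left(-13592 + \left(-191 + 53\right)\right) 37683 = \left(-13592 - 138\right) 37683 = \left(-13730\right) 37683 = -517387590$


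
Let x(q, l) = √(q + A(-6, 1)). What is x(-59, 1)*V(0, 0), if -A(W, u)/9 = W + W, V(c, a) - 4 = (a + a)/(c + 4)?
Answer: 28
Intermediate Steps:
V(c, a) = 4 + 2*a/(4 + c) (V(c, a) = 4 + (a + a)/(c + 4) = 4 + (2*a)/(4 + c) = 4 + 2*a/(4 + c))
A(W, u) = -18*W (A(W, u) = -9*(W + W) = -18*W)
x(q, l) = √(108 + q) (x(q, l) = √(q - 18*(-6)) = √(q + 108) = √(108 + q))
x(-59, 1)*V(0, 0) = √(108 - 59)*(2*(8 + 0 + 2*0)/(4 + 0)) = √49*(2*(8 + 0 + 0)/4) = 7*(2*(¼)*8) = 7*4 = 28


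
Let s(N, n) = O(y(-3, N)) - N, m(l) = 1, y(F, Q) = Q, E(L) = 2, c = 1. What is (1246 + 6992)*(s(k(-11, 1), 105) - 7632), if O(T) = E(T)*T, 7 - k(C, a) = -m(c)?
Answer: -62806512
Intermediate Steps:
k(C, a) = 8 (k(C, a) = 7 - (-1) = 7 - 1*(-1) = 7 + 1 = 8)
O(T) = 2*T
s(N, n) = N (s(N, n) = 2*N - N = N)
(1246 + 6992)*(s(k(-11, 1), 105) - 7632) = (1246 + 6992)*(8 - 7632) = 8238*(-7624) = -62806512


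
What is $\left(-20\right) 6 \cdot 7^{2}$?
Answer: $-5880$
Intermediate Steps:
$\left(-20\right) 6 \cdot 7^{2} = \left(-120\right) 49 = -5880$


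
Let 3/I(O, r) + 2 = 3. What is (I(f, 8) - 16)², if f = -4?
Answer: 169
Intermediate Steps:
I(O, r) = 3 (I(O, r) = 3/(-2 + 3) = 3/1 = 3*1 = 3)
(I(f, 8) - 16)² = (3 - 16)² = (-13)² = 169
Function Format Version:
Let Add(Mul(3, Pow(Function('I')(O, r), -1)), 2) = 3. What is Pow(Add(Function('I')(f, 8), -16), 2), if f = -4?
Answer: 169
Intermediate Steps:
Function('I')(O, r) = 3 (Function('I')(O, r) = Mul(3, Pow(Add(-2, 3), -1)) = Mul(3, Pow(1, -1)) = Mul(3, 1) = 3)
Pow(Add(Function('I')(f, 8), -16), 2) = Pow(Add(3, -16), 2) = Pow(-13, 2) = 169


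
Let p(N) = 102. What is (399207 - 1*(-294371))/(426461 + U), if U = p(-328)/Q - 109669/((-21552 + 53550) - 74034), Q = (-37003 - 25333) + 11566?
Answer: 740105889451080/455072431823189 ≈ 1.6263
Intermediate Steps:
Q = -50770 (Q = -62336 + 11566 = -50770)
U = 2781803729/1067083860 (U = 102/(-50770) - 109669/((-21552 + 53550) - 74034) = 102*(-1/50770) - 109669/(31998 - 74034) = -51/25385 - 109669/(-42036) = -51/25385 - 109669*(-1/42036) = -51/25385 + 109669/42036 = 2781803729/1067083860 ≈ 2.6069)
(399207 - 1*(-294371))/(426461 + U) = (399207 - 1*(-294371))/(426461 + 2781803729/1067083860) = (399207 + 294371)/(455072431823189/1067083860) = 693578*(1067083860/455072431823189) = 740105889451080/455072431823189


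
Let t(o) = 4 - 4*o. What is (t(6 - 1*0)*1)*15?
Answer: -300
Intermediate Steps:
(t(6 - 1*0)*1)*15 = ((4 - 4*(6 - 1*0))*1)*15 = ((4 - 4*(6 + 0))*1)*15 = ((4 - 4*6)*1)*15 = ((4 - 24)*1)*15 = -20*1*15 = -20*15 = -300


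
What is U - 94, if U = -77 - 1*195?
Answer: -366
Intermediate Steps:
U = -272 (U = -77 - 195 = -272)
U - 94 = -272 - 94 = -366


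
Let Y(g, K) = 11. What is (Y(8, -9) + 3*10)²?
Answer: 1681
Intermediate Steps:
(Y(8, -9) + 3*10)² = (11 + 3*10)² = (11 + 30)² = 41² = 1681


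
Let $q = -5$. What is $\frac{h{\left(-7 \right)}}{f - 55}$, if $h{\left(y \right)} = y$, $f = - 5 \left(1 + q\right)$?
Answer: $\frac{1}{5} \approx 0.2$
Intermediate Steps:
$f = 20$ ($f = - 5 \left(1 - 5\right) = \left(-5\right) \left(-4\right) = 20$)
$\frac{h{\left(-7 \right)}}{f - 55} = - \frac{7}{20 - 55} = - \frac{7}{-35} = \left(-7\right) \left(- \frac{1}{35}\right) = \frac{1}{5}$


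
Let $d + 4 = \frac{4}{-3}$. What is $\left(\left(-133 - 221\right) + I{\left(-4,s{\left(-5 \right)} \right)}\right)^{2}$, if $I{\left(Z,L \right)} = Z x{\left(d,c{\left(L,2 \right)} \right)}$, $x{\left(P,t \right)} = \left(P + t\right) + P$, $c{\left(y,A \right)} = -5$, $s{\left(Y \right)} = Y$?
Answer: $\frac{763876}{9} \approx 84875.0$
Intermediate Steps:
$d = - \frac{16}{3}$ ($d = -4 + \frac{4}{-3} = -4 + 4 \left(- \frac{1}{3}\right) = -4 - \frac{4}{3} = - \frac{16}{3} \approx -5.3333$)
$x{\left(P,t \right)} = t + 2 P$
$I{\left(Z,L \right)} = - \frac{47 Z}{3}$ ($I{\left(Z,L \right)} = Z \left(-5 + 2 \left(- \frac{16}{3}\right)\right) = Z \left(-5 - \frac{32}{3}\right) = Z \left(- \frac{47}{3}\right) = - \frac{47 Z}{3}$)
$\left(\left(-133 - 221\right) + I{\left(-4,s{\left(-5 \right)} \right)}\right)^{2} = \left(\left(-133 - 221\right) - - \frac{188}{3}\right)^{2} = \left(-354 + \frac{188}{3}\right)^{2} = \left(- \frac{874}{3}\right)^{2} = \frac{763876}{9}$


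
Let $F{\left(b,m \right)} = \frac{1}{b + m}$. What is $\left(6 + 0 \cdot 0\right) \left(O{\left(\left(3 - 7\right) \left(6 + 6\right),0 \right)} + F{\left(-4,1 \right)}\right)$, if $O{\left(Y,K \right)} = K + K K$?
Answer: $-2$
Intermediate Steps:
$O{\left(Y,K \right)} = K + K^{2}$
$\left(6 + 0 \cdot 0\right) \left(O{\left(\left(3 - 7\right) \left(6 + 6\right),0 \right)} + F{\left(-4,1 \right)}\right) = \left(6 + 0 \cdot 0\right) \left(0 \left(1 + 0\right) + \frac{1}{-4 + 1}\right) = \left(6 + 0\right) \left(0 \cdot 1 + \frac{1}{-3}\right) = 6 \left(0 - \frac{1}{3}\right) = 6 \left(- \frac{1}{3}\right) = -2$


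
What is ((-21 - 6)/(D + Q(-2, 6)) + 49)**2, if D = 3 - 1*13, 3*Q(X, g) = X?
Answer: 2719201/1024 ≈ 2655.5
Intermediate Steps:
Q(X, g) = X/3
D = -10 (D = 3 - 13 = -10)
((-21 - 6)/(D + Q(-2, 6)) + 49)**2 = ((-21 - 6)/(-10 + (1/3)*(-2)) + 49)**2 = (-27/(-10 - 2/3) + 49)**2 = (-27/(-32/3) + 49)**2 = (-27*(-3/32) + 49)**2 = (81/32 + 49)**2 = (1649/32)**2 = 2719201/1024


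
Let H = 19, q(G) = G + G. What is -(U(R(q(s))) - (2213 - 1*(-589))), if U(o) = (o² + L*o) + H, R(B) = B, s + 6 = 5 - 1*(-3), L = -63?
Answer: 3019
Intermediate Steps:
s = 2 (s = -6 + (5 - 1*(-3)) = -6 + (5 + 3) = -6 + 8 = 2)
q(G) = 2*G
U(o) = 19 + o² - 63*o (U(o) = (o² - 63*o) + 19 = 19 + o² - 63*o)
-(U(R(q(s))) - (2213 - 1*(-589))) = -((19 + (2*2)² - 126*2) - (2213 - 1*(-589))) = -((19 + 4² - 63*4) - (2213 + 589)) = -((19 + 16 - 252) - 1*2802) = -(-217 - 2802) = -1*(-3019) = 3019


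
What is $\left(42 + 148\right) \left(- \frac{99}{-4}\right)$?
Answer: $\frac{9405}{2} \approx 4702.5$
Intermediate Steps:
$\left(42 + 148\right) \left(- \frac{99}{-4}\right) = 190 \left(\left(-99\right) \left(- \frac{1}{4}\right)\right) = 190 \cdot \frac{99}{4} = \frac{9405}{2}$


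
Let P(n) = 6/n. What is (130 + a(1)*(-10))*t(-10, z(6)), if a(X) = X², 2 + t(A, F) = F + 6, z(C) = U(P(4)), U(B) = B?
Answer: 660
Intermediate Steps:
z(C) = 3/2 (z(C) = 6/4 = 6*(¼) = 3/2)
t(A, F) = 4 + F (t(A, F) = -2 + (F + 6) = -2 + (6 + F) = 4 + F)
(130 + a(1)*(-10))*t(-10, z(6)) = (130 + 1²*(-10))*(4 + 3/2) = (130 + 1*(-10))*(11/2) = (130 - 10)*(11/2) = 120*(11/2) = 660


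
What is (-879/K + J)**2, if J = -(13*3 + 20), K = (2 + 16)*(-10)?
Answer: 10543009/3600 ≈ 2928.6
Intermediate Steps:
K = -180 (K = 18*(-10) = -180)
J = -59 (J = -(39 + 20) = -1*59 = -59)
(-879/K + J)**2 = (-879/(-180) - 59)**2 = (-879*(-1/180) - 59)**2 = (293/60 - 59)**2 = (-3247/60)**2 = 10543009/3600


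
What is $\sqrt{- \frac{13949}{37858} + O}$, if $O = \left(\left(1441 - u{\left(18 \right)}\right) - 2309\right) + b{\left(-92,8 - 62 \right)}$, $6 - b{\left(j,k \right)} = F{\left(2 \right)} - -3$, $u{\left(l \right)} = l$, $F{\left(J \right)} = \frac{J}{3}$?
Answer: $\frac{i \sqrt{11403216319470}}{113574} \approx 29.733 i$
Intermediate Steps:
$F{\left(J \right)} = \frac{J}{3}$ ($F{\left(J \right)} = J \frac{1}{3} = \frac{J}{3}$)
$b{\left(j,k \right)} = \frac{7}{3}$ ($b{\left(j,k \right)} = 6 - \left(\frac{1}{3} \cdot 2 - -3\right) = 6 - \left(\frac{2}{3} + 3\right) = 6 - \frac{11}{3} = \frac{7}{3}$)
$O = - \frac{2651}{3}$ ($O = \left(\left(1441 - 18\right) - 2309\right) + \frac{7}{3} = \left(1423 - 2309\right) + \frac{7}{3} = -886 + \frac{7}{3} = - \frac{2651}{3} \approx -883.67$)
$\sqrt{- \frac{13949}{37858} + O} = \sqrt{- \frac{13949}{37858} - \frac{2651}{3}} = \sqrt{- \frac{100403405}{113574}} = \frac{i \sqrt{11403216319470}}{113574}$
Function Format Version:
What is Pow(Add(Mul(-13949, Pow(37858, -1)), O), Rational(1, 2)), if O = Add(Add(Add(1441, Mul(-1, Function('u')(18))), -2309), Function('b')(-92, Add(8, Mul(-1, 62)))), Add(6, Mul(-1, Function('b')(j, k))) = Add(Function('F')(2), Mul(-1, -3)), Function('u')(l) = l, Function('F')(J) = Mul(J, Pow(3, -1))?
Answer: Mul(Rational(1, 113574), I, Pow(11403216319470, Rational(1, 2))) ≈ Mul(29.733, I)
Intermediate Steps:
Function('F')(J) = Mul(Rational(1, 3), J) (Function('F')(J) = Mul(J, Rational(1, 3)) = Mul(Rational(1, 3), J))
Function('b')(j, k) = Rational(7, 3) (Function('b')(j, k) = Add(6, Mul(-1, Add(Mul(Rational(1, 3), 2), Mul(-1, -3)))) = Add(6, Mul(-1, Add(Rational(2, 3), 3))) = Add(6, Mul(-1, Rational(11, 3))) = Add(6, Rational(-11, 3)) = Rational(7, 3))
O = Rational(-2651, 3) (O = Add(Add(Add(1441, Mul(-1, 18)), -2309), Rational(7, 3)) = Add(Add(Add(1441, -18), -2309), Rational(7, 3)) = Add(Add(1423, -2309), Rational(7, 3)) = Add(-886, Rational(7, 3)) = Rational(-2651, 3) ≈ -883.67)
Pow(Add(Mul(-13949, Pow(37858, -1)), O), Rational(1, 2)) = Pow(Add(Mul(-13949, Pow(37858, -1)), Rational(-2651, 3)), Rational(1, 2)) = Pow(Add(Mul(-13949, Rational(1, 37858)), Rational(-2651, 3)), Rational(1, 2)) = Pow(Add(Rational(-13949, 37858), Rational(-2651, 3)), Rational(1, 2)) = Pow(Rational(-100403405, 113574), Rational(1, 2)) = Mul(Rational(1, 113574), I, Pow(11403216319470, Rational(1, 2)))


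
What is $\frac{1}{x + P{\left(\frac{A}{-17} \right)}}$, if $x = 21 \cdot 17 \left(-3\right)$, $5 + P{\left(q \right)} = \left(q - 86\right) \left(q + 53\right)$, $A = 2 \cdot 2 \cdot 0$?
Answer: $- \frac{1}{5634} \approx -0.00017749$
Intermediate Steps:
$A = 0$ ($A = 4 \cdot 0 = 0$)
$P{\left(q \right)} = -5 + \left(-86 + q\right) \left(53 + q\right)$ ($P{\left(q \right)} = -5 + \left(q - 86\right) \left(q + 53\right) = -5 + \left(-86 + q\right) \left(53 + q\right)$)
$x = -1071$ ($x = 357 \left(-3\right) = -1071$)
$\frac{1}{x + P{\left(\frac{A}{-17} \right)}} = \frac{1}{-1071 - \left(4563 + 0 + 33 \cdot 0 \frac{1}{-17}\right)} = \frac{1}{-1071 - \left(4563 + 0 + 33 \cdot 0 \left(- \frac{1}{17}\right)\right)} = \frac{1}{-1071 - \left(4563 - 0^{2}\right)} = \frac{1}{-1071 + \left(-4563 + 0 + 0\right)} = \frac{1}{-1071 - 4563} = \frac{1}{-5634} = - \frac{1}{5634}$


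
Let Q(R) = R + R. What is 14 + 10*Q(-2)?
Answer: -26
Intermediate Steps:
Q(R) = 2*R
14 + 10*Q(-2) = 14 + 10*(2*(-2)) = 14 + 10*(-4) = 14 - 40 = -26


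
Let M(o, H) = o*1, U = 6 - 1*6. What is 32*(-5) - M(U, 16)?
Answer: -160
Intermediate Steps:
U = 0 (U = 6 - 6 = 0)
M(o, H) = o
32*(-5) - M(U, 16) = 32*(-5) - 1*0 = -160 + 0 = -160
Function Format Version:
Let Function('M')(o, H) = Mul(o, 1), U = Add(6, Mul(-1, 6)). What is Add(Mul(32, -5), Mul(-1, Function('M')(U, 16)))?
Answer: -160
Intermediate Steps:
U = 0 (U = Add(6, -6) = 0)
Function('M')(o, H) = o
Add(Mul(32, -5), Mul(-1, Function('M')(U, 16))) = Add(Mul(32, -5), Mul(-1, 0)) = Add(-160, 0) = -160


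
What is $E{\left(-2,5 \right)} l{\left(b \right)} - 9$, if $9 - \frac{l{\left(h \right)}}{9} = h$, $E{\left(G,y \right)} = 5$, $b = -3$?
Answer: $531$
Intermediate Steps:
$l{\left(h \right)} = 81 - 9 h$
$E{\left(-2,5 \right)} l{\left(b \right)} - 9 = 5 \left(81 - -27\right) - 9 = 5 \left(81 + 27\right) - 9 = 5 \cdot 108 - 9 = 540 - 9 = 531$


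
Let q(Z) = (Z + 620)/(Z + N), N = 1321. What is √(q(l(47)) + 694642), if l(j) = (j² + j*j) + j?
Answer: √23255112590842/5786 ≈ 833.45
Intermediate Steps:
l(j) = j + 2*j² (l(j) = (j² + j²) + j = 2*j² + j = j + 2*j²)
q(Z) = (620 + Z)/(1321 + Z) (q(Z) = (Z + 620)/(Z + 1321) = (620 + Z)/(1321 + Z))
√(q(l(47)) + 694642) = √((620 + 47*(1 + 2*47))/(1321 + 47*(1 + 2*47)) + 694642) = √((620 + 47*(1 + 94))/(1321 + 47*(1 + 94)) + 694642) = √((620 + 47*95)/(1321 + 47*95) + 694642) = √((620 + 4465)/(1321 + 4465) + 694642) = √(5085/5786 + 694642) = √(4019203697/5786) = √23255112590842/5786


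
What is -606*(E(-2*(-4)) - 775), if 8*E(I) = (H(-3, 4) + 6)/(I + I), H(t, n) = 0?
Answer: 15027891/32 ≈ 4.6962e+5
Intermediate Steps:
E(I) = 3/(8*I) (E(I) = ((0 + 6)/(I + I))/8 = (6/((2*I)))/8 = (6*(1/(2*I)))/8 = (3/I)/8 = 3/(8*I))
-606*(E(-2*(-4)) - 775) = -606*(3/(8*((-2*(-4)))) - 775) = -606*((3/8)/8 - 775) = -606*((3/8)*(⅛) - 775) = -606*(3/64 - 775) = -606*(-49597/64) = 15027891/32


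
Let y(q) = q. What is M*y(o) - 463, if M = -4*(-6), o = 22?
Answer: 65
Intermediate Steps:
M = 24
M*y(o) - 463 = 24*22 - 463 = 528 - 463 = 65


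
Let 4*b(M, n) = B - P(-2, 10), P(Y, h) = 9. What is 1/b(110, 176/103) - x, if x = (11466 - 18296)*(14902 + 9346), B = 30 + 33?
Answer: 4471573682/27 ≈ 1.6561e+8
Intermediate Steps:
B = 63
b(M, n) = 27/2 (b(M, n) = (63 - 1*9)/4 = (63 - 9)/4 = (¼)*54 = 27/2)
x = -165613840 (x = -6830*24248 = -165613840)
1/b(110, 176/103) - x = 1/(27/2) - 1*(-165613840) = 2/27 + 165613840 = 4471573682/27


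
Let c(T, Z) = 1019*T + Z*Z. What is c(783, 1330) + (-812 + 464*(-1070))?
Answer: 2069485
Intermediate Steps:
c(T, Z) = Z² + 1019*T (c(T, Z) = 1019*T + Z² = Z² + 1019*T)
c(783, 1330) + (-812 + 464*(-1070)) = (1330² + 1019*783) + (-812 + 464*(-1070)) = (1768900 + 797877) + (-812 - 496480) = 2566777 - 497292 = 2069485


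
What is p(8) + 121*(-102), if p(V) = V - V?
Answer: -12342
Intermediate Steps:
p(V) = 0
p(8) + 121*(-102) = 0 + 121*(-102) = 0 - 12342 = -12342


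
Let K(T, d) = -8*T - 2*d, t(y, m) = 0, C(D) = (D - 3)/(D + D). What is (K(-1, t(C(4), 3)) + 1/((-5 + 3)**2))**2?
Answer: 1089/16 ≈ 68.063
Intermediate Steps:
C(D) = (-3 + D)/(2*D) (C(D) = (-3 + D)/((2*D)) = (-3 + D)*(1/(2*D)) = (-3 + D)/(2*D))
(K(-1, t(C(4), 3)) + 1/((-5 + 3)**2))**2 = ((-8*(-1) - 2*0) + 1/((-5 + 3)**2))**2 = ((8 + 0) + 1/((-2)**2))**2 = (8 + 1/4)**2 = (33/4)**2 = 1089/16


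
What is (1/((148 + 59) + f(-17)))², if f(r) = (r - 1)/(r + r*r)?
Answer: 18496/792028449 ≈ 2.3353e-5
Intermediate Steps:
f(r) = (-1 + r)/(r + r²)
(1/((148 + 59) + f(-17)))² = (1/((148 + 59) + (-1 - 17)/((-17)*(1 - 17))))² = (1/(207 - 1/17*(-18)/(-16)))² = (1/(207 - 1/17*(-1/16)*(-18)))² = (1/(207 - 9/136))² = (1/(28143/136))² = (136/28143)² = 18496/792028449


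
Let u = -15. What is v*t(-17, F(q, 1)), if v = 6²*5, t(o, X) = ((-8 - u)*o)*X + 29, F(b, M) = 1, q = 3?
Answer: -16200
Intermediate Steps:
t(o, X) = 29 + 7*X*o (t(o, X) = ((-8 - 1*(-15))*o)*X + 29 = ((-8 + 15)*o)*X + 29 = (7*o)*X + 29 = 7*X*o + 29 = 29 + 7*X*o)
v = 180 (v = 36*5 = 180)
v*t(-17, F(q, 1)) = 180*(29 + 7*1*(-17)) = 180*(29 - 119) = 180*(-90) = -16200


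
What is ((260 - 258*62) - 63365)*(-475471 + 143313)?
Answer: 26274029958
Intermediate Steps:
((260 - 258*62) - 63365)*(-475471 + 143313) = ((260 - 15996) - 63365)*(-332158) = (-15736 - 63365)*(-332158) = -79101*(-332158) = 26274029958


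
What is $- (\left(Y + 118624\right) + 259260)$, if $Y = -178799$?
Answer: $-199085$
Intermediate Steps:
$- (\left(Y + 118624\right) + 259260) = - (\left(-178799 + 118624\right) + 259260) = - (-60175 + 259260) = \left(-1\right) 199085 = -199085$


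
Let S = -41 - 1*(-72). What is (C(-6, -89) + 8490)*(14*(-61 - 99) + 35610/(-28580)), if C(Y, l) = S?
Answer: -54581103601/2858 ≈ -1.9098e+7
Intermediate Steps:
S = 31 (S = -41 + 72 = 31)
C(Y, l) = 31
(C(-6, -89) + 8490)*(14*(-61 - 99) + 35610/(-28580)) = (31 + 8490)*(14*(-61 - 99) + 35610/(-28580)) = 8521*(14*(-160) + 35610*(-1/28580)) = 8521*(-2240 - 3561/2858) = 8521*(-6405481/2858) = -54581103601/2858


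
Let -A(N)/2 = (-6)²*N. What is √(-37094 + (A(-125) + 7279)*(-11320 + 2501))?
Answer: I*√143601595 ≈ 11983.0*I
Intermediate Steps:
A(N) = -72*N (A(N) = -2*(-6)²*N = -72*N)
√(-37094 + (A(-125) + 7279)*(-11320 + 2501)) = √(-37094 + (-72*(-125) + 7279)*(-11320 + 2501)) = √(-37094 + (9000 + 7279)*(-8819)) = √(-37094 + 16279*(-8819)) = √(-37094 - 143564501) = √(-143601595) = I*√143601595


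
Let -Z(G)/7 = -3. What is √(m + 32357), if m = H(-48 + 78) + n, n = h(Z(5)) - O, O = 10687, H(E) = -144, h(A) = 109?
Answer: √21635 ≈ 147.09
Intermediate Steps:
Z(G) = 21 (Z(G) = -7*(-3) = 21)
n = -10578 (n = 109 - 1*10687 = 109 - 10687 = -10578)
m = -10722 (m = -144 - 10578 = -10722)
√(m + 32357) = √(-10722 + 32357) = √21635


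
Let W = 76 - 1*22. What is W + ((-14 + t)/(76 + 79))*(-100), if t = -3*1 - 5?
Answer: 2114/31 ≈ 68.194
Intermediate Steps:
t = -8 (t = -3 - 5 = -8)
W = 54 (W = 76 - 22 = 54)
W + ((-14 + t)/(76 + 79))*(-100) = 54 + ((-14 - 8)/(76 + 79))*(-100) = 54 - 22/155*(-100) = 54 + 440/31 = 2114/31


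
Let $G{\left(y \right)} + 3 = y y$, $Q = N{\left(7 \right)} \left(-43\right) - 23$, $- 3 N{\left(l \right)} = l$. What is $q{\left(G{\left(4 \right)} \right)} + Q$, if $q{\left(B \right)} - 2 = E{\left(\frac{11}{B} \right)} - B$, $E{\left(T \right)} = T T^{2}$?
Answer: $\frac{441196}{6591} \approx 66.939$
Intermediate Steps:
$E{\left(T \right)} = T^{3}$
$N{\left(l \right)} = - \frac{l}{3}$
$Q = \frac{232}{3}$ ($Q = \left(- \frac{1}{3}\right) 7 \left(-43\right) - 23 = \left(- \frac{7}{3}\right) \left(-43\right) - 23 = \frac{301}{3} - 23 = \frac{232}{3} \approx 77.333$)
$G{\left(y \right)} = -3 + y^{2}$ ($G{\left(y \right)} = -3 + y y = -3 + y^{2}$)
$q{\left(B \right)} = 2 - B + \frac{1331}{B^{3}}$ ($q{\left(B \right)} = 2 + \left(\left(\frac{11}{B}\right)^{3} - B\right) = 2 - \left(B - \frac{1331}{B^{3}}\right) = 2 - B + \frac{1331}{B^{3}}$)
$q{\left(G{\left(4 \right)} \right)} + Q = \left(2 - \left(-3 + 4^{2}\right) + \frac{1331}{\left(-3 + 4^{2}\right)^{3}}\right) + \frac{232}{3} = \left(2 - \left(-3 + 16\right) + \frac{1331}{\left(-3 + 16\right)^{3}}\right) + \frac{232}{3} = \left(2 - 13 + \frac{1331}{2197}\right) + \frac{232}{3} = - \frac{22836}{2197} + \frac{232}{3} = \frac{441196}{6591}$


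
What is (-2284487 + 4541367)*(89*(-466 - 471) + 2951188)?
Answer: 6472269179600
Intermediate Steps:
(-2284487 + 4541367)*(89*(-466 - 471) + 2951188) = 2256880*(89*(-937) + 2951188) = 2256880*(-83393 + 2951188) = 2256880*2867795 = 6472269179600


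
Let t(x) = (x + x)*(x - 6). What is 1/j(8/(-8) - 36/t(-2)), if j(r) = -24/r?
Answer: 17/192 ≈ 0.088542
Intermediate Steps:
t(x) = 2*x*(-6 + x) (t(x) = (2*x)*(-6 + x) = 2*x*(-6 + x))
1/j(8/(-8) - 36/t(-2)) = 1/(-24/(8/(-8) - 36*(-1/(4*(-6 - 2))))) = 1/(-24/(8*(-1/8) - 36/(2*(-2)*(-8)))) = 1/(-24/(-1 - 36/32)) = 1/(-24/(-1 - 36*1/32)) = 1/(-24/(-1 - 9/8)) = 1/(-24/(-17/8)) = 1/(-24*(-8/17)) = 1/(192/17) = 17/192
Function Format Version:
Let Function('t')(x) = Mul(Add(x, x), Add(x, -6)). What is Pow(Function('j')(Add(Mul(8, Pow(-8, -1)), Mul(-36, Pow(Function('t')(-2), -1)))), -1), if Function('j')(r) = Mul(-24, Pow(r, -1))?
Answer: Rational(17, 192) ≈ 0.088542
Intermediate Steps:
Function('t')(x) = Mul(2, x, Add(-6, x)) (Function('t')(x) = Mul(Mul(2, x), Add(-6, x)) = Mul(2, x, Add(-6, x)))
Pow(Function('j')(Add(Mul(8, Pow(-8, -1)), Mul(-36, Pow(Function('t')(-2), -1)))), -1) = Pow(Mul(-24, Pow(Add(Mul(8, Pow(-8, -1)), Mul(-36, Pow(Mul(2, -2, Add(-6, -2)), -1))), -1)), -1) = Pow(Mul(-24, Pow(Add(Mul(8, Rational(-1, 8)), Mul(-36, Pow(Mul(2, -2, -8), -1))), -1)), -1) = Pow(Mul(-24, Pow(Add(-1, Mul(-36, Pow(32, -1))), -1)), -1) = Pow(Mul(-24, Pow(Add(-1, Mul(-36, Rational(1, 32))), -1)), -1) = Pow(Mul(-24, Pow(Add(-1, Rational(-9, 8)), -1)), -1) = Pow(Mul(-24, Pow(Rational(-17, 8), -1)), -1) = Pow(Mul(-24, Rational(-8, 17)), -1) = Pow(Rational(192, 17), -1) = Rational(17, 192)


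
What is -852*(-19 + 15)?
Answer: 3408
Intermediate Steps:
-852*(-19 + 15) = -852*(-4) = 3408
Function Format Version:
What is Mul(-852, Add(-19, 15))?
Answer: 3408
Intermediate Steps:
Mul(-852, Add(-19, 15)) = Mul(-852, -4) = 3408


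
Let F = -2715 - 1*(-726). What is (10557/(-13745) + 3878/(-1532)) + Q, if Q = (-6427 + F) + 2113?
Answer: -66396945227/10528670 ≈ -6306.3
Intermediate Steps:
F = -1989 (F = -2715 + 726 = -1989)
Q = -6303 (Q = (-6427 - 1989) + 2113 = -8416 + 2113 = -6303)
(10557/(-13745) + 3878/(-1532)) + Q = (10557/(-13745) + 3878/(-1532)) - 6303 = (10557*(-1/13745) + 3878*(-1/1532)) - 6303 = (-10557/13745 - 1939/766) - 6303 = -34738217/10528670 - 6303 = -66396945227/10528670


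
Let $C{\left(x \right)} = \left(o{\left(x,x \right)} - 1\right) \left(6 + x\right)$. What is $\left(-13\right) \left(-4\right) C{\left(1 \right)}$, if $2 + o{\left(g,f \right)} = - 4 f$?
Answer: $-2548$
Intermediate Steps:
$o{\left(g,f \right)} = -2 - 4 f$
$C{\left(x \right)} = \left(-3 - 4 x\right) \left(6 + x\right)$ ($C{\left(x \right)} = \left(\left(-2 - 4 x\right) - 1\right) \left(6 + x\right) = \left(-3 - 4 x\right) \left(6 + x\right)$)
$\left(-13\right) \left(-4\right) C{\left(1 \right)} = \left(-13\right) \left(-4\right) \left(-18 - 27 - 4 \cdot 1^{2}\right) = 52 \left(-18 - 27 - 4\right) = 52 \left(-49\right) = -2548$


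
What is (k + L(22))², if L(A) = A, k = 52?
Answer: 5476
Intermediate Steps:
(k + L(22))² = (52 + 22)² = 74² = 5476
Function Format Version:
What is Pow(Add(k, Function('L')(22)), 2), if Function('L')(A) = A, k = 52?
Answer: 5476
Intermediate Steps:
Pow(Add(k, Function('L')(22)), 2) = Pow(Add(52, 22), 2) = Pow(74, 2) = 5476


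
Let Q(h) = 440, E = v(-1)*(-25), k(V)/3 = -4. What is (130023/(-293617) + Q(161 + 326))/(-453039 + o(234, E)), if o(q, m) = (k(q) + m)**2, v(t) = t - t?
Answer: -129061457/132977671215 ≈ -0.00097055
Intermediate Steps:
k(V) = -12 (k(V) = 3*(-4) = -12)
v(t) = 0
E = 0 (E = 0*(-25) = 0)
o(q, m) = (-12 + m)**2
(130023/(-293617) + Q(161 + 326))/(-453039 + o(234, E)) = (130023/(-293617) + 440)/(-453039 + (-12 + 0)**2) = (130023*(-1/293617) + 440)/(-453039 + (-12)**2) = (-130023/293617 + 440)/(-453039 + 144) = (129061457/293617)/(-452895) = (129061457/293617)*(-1/452895) = -129061457/132977671215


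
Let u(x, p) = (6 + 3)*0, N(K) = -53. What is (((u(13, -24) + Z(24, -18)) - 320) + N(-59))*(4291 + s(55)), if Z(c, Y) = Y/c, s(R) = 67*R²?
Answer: -154707085/2 ≈ -7.7353e+7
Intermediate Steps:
u(x, p) = 0 (u(x, p) = 9*0 = 0)
(((u(13, -24) + Z(24, -18)) - 320) + N(-59))*(4291 + s(55)) = (((0 - 18/24) - 320) - 53)*(4291 + 67*55²) = (((0 - 18*1/24) - 320) - 53)*(4291 + 67*3025) = (((0 - ¾) - 320) - 53)*(4291 + 202675) = ((-¾ - 320) - 53)*206966 = (-1283/4 - 53)*206966 = -1495/4*206966 = -154707085/2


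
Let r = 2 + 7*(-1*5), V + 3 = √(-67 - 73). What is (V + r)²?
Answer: 1156 - 144*I*√35 ≈ 1156.0 - 851.92*I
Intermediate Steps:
V = -3 + 2*I*√35 (V = -3 + √(-67 - 73) = -3 + √(-140) = -3 + 2*I*√35 ≈ -3.0 + 11.832*I)
r = -33 (r = 2 + 7*(-5) = 2 - 35 = -33)
(V + r)² = ((-3 + 2*I*√35) - 33)² = (-36 + 2*I*√35)²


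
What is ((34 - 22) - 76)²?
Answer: 4096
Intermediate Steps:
((34 - 22) - 76)² = (12 - 76)² = (-64)² = 4096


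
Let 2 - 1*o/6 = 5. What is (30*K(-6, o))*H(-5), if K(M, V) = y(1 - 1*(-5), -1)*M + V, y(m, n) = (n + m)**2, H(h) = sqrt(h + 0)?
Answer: -5040*I*sqrt(5) ≈ -11270.0*I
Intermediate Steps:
o = -18 (o = 12 - 6*5 = 12 - 30 = -18)
H(h) = sqrt(h)
y(m, n) = (m + n)**2
K(M, V) = V + 25*M (K(M, V) = ((1 - 1*(-5)) - 1)**2*M + V = ((1 + 5) - 1)**2*M + V = (6 - 1)**2*M + V = 5**2*M + V = 25*M + V = V + 25*M)
(30*K(-6, o))*H(-5) = (30*(-18 + 25*(-6)))*sqrt(-5) = (30*(-18 - 150))*(I*sqrt(5)) = (30*(-168))*(I*sqrt(5)) = -5040*I*sqrt(5)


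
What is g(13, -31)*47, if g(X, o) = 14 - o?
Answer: 2115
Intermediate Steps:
g(13, -31)*47 = (14 - 1*(-31))*47 = (14 + 31)*47 = 45*47 = 2115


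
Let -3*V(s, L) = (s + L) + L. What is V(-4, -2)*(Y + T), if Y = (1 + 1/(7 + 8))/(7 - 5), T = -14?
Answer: -1616/45 ≈ -35.911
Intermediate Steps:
V(s, L) = -2*L/3 - s/3 (V(s, L) = -((s + L) + L)/3 = -((L + s) + L)/3 = -(s + 2*L)/3 = -2*L/3 - s/3)
Y = 8/15 (Y = (1 + 1/15)/2 = (1 + 1/15)*(½) = (16/15)*(½) = 8/15 ≈ 0.53333)
V(-4, -2)*(Y + T) = (-⅔*(-2) - ⅓*(-4))*(8/15 - 14) = (4/3 + 4/3)*(-202/15) = (8/3)*(-202/15) = -1616/45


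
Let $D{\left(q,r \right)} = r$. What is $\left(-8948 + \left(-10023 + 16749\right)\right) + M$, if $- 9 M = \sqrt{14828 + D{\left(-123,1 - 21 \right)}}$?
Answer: $-2222 - \frac{2 \sqrt{3702}}{9} \approx -2235.5$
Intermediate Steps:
$M = - \frac{2 \sqrt{3702}}{9}$ ($M = - \frac{\sqrt{14828 + \left(1 - 21\right)}}{9} = - \frac{\sqrt{14828 - 20}}{9} = - \frac{\sqrt{14808}}{9} = - \frac{2 \sqrt{3702}}{9} \approx -13.521$)
$\left(-8948 + \left(-10023 + 16749\right)\right) + M = \left(-8948 + \left(-10023 + 16749\right)\right) - \frac{2 \sqrt{3702}}{9} = \left(-8948 + 6726\right) - \frac{2 \sqrt{3702}}{9} = -2222 - \frac{2 \sqrt{3702}}{9}$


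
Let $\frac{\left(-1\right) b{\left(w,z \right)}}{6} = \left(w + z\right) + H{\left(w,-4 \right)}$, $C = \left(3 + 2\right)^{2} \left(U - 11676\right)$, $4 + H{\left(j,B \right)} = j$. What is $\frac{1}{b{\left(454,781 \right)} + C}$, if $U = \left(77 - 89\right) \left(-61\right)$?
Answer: $- \frac{1}{283710} \approx -3.5247 \cdot 10^{-6}$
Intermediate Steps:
$H{\left(j,B \right)} = -4 + j$
$U = 732$ ($U = \left(-12\right) \left(-61\right) = 732$)
$C = -273600$ ($C = \left(3 + 2\right)^{2} \left(732 - 11676\right) = 5^{2} \left(-10944\right) = 25 \left(-10944\right) = -273600$)
$b{\left(w,z \right)} = 24 - 12 w - 6 z$ ($b{\left(w,z \right)} = - 6 \left(\left(w + z\right) + \left(-4 + w\right)\right) = - 6 \left(-4 + z + 2 w\right) = 24 - 12 w - 6 z$)
$\frac{1}{b{\left(454,781 \right)} + C} = \frac{1}{\left(24 - 5448 - 4686\right) - 273600} = \frac{1}{-10110 - 273600} = \frac{1}{-283710} = - \frac{1}{283710}$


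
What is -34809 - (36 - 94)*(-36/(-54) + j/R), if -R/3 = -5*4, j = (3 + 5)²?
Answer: -520627/15 ≈ -34708.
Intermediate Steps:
j = 64 (j = 8² = 64)
R = 60 (R = -(-15)*4 = -3*(-20) = 60)
-34809 - (36 - 94)*(-36/(-54) + j/R) = -34809 - (36 - 94)*(-36/(-54) + 64/60) = -34809 - (-58)*(-36*(-1/54) + 64*(1/60)) = -34809 - (-58)*(⅔ + 16/15) = -34809 - (-58)*26/15 = -34809 - 1*(-1508/15) = -34809 + 1508/15 = -520627/15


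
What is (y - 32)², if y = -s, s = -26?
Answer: 36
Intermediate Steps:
y = 26 (y = -1*(-26) = 26)
(y - 32)² = (26 - 32)² = (-6)² = 36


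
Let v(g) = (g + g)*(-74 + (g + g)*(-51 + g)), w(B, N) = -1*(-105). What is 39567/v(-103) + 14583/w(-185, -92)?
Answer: 2112789937/15213100 ≈ 138.88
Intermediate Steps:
w(B, N) = 105
v(g) = 2*g*(-74 + 2*g*(-51 + g)) (v(g) = (2*g)*(-74 + (2*g)*(-51 + g)) = (2*g)*(-74 + 2*g*(-51 + g)) = 2*g*(-74 + 2*g*(-51 + g)))
39567/v(-103) + 14583/w(-185, -92) = 39567/((4*(-103)*(-37 + (-103)**2 - 51*(-103)))) + 14583/105 = 39567/((4*(-103)*(-37 + 10609 + 5253))) + 14583*(1/105) = 39567/((4*(-103)*15825)) + 4861/35 = 39567/(-6519900) + 4861/35 = 39567*(-1/6519900) + 4861/35 = -13189/2173300 + 4861/35 = 2112789937/15213100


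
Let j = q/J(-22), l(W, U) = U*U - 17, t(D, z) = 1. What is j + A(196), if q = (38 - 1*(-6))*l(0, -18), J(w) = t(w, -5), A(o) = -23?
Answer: 13485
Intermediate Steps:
l(W, U) = -17 + U² (l(W, U) = U² - 17 = -17 + U²)
J(w) = 1
q = 13508 (q = (38 - 1*(-6))*(-17 + (-18)²) = (38 + 6)*(-17 + 324) = 44*307 = 13508)
j = 13508 (j = 13508/1 = 13508*1 = 13508)
j + A(196) = 13508 - 23 = 13485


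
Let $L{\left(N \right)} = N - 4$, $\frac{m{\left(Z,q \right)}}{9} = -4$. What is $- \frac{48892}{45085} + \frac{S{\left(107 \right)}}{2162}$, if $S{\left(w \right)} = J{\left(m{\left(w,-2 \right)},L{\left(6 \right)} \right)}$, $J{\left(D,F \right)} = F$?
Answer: $- \frac{52807167}{48736885} \approx -1.0835$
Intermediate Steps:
$m{\left(Z,q \right)} = -36$ ($m{\left(Z,q \right)} = 9 \left(-4\right) = -36$)
$L{\left(N \right)} = -4 + N$
$S{\left(w \right)} = 2$ ($S{\left(w \right)} = -4 + 6 = 2$)
$- \frac{48892}{45085} + \frac{S{\left(107 \right)}}{2162} = - \frac{48892}{45085} + \frac{2}{2162} = \left(-48892\right) \frac{1}{45085} + 2 \cdot \frac{1}{2162} = - \frac{48892}{45085} + \frac{1}{1081} = - \frac{52807167}{48736885}$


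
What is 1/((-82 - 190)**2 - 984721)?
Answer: -1/910737 ≈ -1.0980e-6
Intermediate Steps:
1/((-82 - 190)**2 - 984721) = 1/((-272)**2 - 984721) = 1/(73984 - 984721) = 1/(-910737) = -1/910737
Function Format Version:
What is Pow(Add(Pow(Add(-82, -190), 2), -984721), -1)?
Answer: Rational(-1, 910737) ≈ -1.0980e-6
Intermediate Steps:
Pow(Add(Pow(Add(-82, -190), 2), -984721), -1) = Pow(Add(Pow(-272, 2), -984721), -1) = Pow(Add(73984, -984721), -1) = Pow(-910737, -1) = Rational(-1, 910737)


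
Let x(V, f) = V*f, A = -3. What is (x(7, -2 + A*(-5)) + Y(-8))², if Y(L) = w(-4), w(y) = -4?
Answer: 7569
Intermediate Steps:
Y(L) = -4
(x(7, -2 + A*(-5)) + Y(-8))² = (7*(-2 - 3*(-5)) - 4)² = (7*(-2 + 15) - 4)² = (7*13 - 4)² = (91 - 4)² = 87² = 7569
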